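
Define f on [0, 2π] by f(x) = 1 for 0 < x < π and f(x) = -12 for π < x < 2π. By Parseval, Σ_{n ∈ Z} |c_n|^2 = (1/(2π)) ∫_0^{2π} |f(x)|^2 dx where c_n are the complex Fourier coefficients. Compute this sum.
Σ |c_n|^2 = 145/2

Parseval equates the L^2 energy of f (normalised by 1/(2π)) with the ℓ^2 sum of its Fourier coefficients: (1/(2π)) ∫_0^{2π} |f|^2 = Σ |c_n|^2.
Compute the left side: (1/(2π)) [∫_0^π 1^2 dx + ∫_π^{2π} (-12)^2 dx] = (1/(2π)) · (1π + 144π) = (1 + 144)/2 = 145/2.
So Σ_{n ∈ Z} |c_n|^2 = 145/2.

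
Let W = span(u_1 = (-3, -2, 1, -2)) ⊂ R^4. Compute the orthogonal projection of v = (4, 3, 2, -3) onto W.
proj_W(v) = (5/3, 10/9, -5/9, 10/9)

Set up U = [u_1 | ... | u_1] ∈ R^(4×1). The projector onto W = col(U) is P = U (U^T U)^(-1) U^T.
Compute U^T U =
  [18],
and U^T v = (-10).
Solve U^T U · c = U^T v for the coefficients: c = (-5/9). The projection is proj_W(v) = U c.
Check: (v - proj_W(v)) · u_1 = 0  (should be 0).
Result: proj_W(v) = (5/3, 10/9, -5/9, 10/9).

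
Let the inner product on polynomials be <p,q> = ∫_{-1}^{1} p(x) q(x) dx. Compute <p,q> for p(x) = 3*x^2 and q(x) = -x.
<p,q> = 0

Expand the product: p(x)·q(x) = -3*x^3.
∫_{-1}^{1} of each monomial x^k gives [2/(k+1) if k even, 0 if k odd]. Integrating term-by-term (or equivalently evaluating the antiderivative F(x) = -3*x^4/4 at the endpoints):
  F(1) − F(−1) = -3/4 − (-3/4) = 0.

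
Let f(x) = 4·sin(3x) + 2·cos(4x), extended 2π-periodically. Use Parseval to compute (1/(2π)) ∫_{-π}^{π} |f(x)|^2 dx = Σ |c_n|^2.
Σ |c_n|^2 = 10

Expand |f|^2 and use orthogonality of {sin(nx), cos(mx)} on [-π, π]:
  ∫_{-π}^{π} sin(nx)^2 dx = π, ∫ cos(mx)^2 dx = π, and cross terms integrate to 0.
So ∫_{-π}^{π} f(x)^2 dx = 4^2 · π + 2^2 · π = (16 + 4)π.
Divide by 2π: (16 + 4)/2 = 10.
By Parseval, this equals Σ |c_n|^2.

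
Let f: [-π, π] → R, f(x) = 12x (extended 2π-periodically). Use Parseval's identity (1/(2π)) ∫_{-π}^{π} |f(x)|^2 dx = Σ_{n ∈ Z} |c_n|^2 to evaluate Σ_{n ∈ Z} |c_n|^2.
Σ |c_n|^2 = 48π^2

Expand and integrate term by term over [-π, π]:
  ∫ (12x)^2 dx = 144·(2π^3/3); ∫ 2·12·(0)·x dx = 0 (odd integrand); ∫ 0^2 dx = 0·2π.
So (1/(2π)) ∫_{-π}^{π} (12x)^2 dx = 144π^2/3 + 0 = 48π^2.
Parseval ⇒ Σ |c_n|^2 = 48π^2.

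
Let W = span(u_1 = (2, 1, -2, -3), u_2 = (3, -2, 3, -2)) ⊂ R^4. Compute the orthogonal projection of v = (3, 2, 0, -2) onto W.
proj_W(v) = (487/226, 29/113, -169/226, -299/113)

Set up U = [u_1 | ... | u_2] ∈ R^(4×2). The projector onto W = col(U) is P = U (U^T U)^(-1) U^T.
Compute U^T U =
  [18, 4]
  [4, 26],
and U^T v = (14, 9).
Solve U^T U · c = U^T v for the coefficients: c = (82/113, 53/226). The projection is proj_W(v) = U c.
Check: (v - proj_W(v)) · u_1 = 0  (should be 0).
Check: (v - proj_W(v)) · u_2 = 0  (should be 0).
Result: proj_W(v) = (487/226, 29/113, -169/226, -299/113).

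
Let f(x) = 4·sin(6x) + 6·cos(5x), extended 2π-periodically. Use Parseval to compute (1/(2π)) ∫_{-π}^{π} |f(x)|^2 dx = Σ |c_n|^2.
Σ |c_n|^2 = 26

Expand |f|^2 and use orthogonality of {sin(nx), cos(mx)} on [-π, π]:
  ∫_{-π}^{π} sin(nx)^2 dx = π, ∫ cos(mx)^2 dx = π, and cross terms integrate to 0.
So ∫_{-π}^{π} f(x)^2 dx = 4^2 · π + 6^2 · π = (16 + 36)π.
Divide by 2π: (16 + 36)/2 = 26.
By Parseval, this equals Σ |c_n|^2.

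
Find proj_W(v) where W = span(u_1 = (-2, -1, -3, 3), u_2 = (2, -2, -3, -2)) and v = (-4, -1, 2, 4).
proj_W(v) = (-810/241, 615/482, 210/241, 1955/482)

Set up U = [u_1 | ... | u_2] ∈ R^(4×2). The projector onto W = col(U) is P = U (U^T U)^(-1) U^T.
Compute U^T U =
  [23, 1]
  [1, 21],
and U^T v = (15, -20).
Solve U^T U · c = U^T v for the coefficients: c = (335/482, -475/482). The projection is proj_W(v) = U c.
Check: (v - proj_W(v)) · u_1 = 0  (should be 0).
Check: (v - proj_W(v)) · u_2 = 0  (should be 0).
Result: proj_W(v) = (-810/241, 615/482, 210/241, 1955/482).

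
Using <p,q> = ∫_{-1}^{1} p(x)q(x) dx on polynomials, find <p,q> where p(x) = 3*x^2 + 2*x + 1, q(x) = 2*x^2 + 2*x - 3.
<p,q> = -28/5

Expand the product: p(x)·q(x) = 6*x^4 + 10*x^3 - 3*x^2 - 4*x - 3.
∫_{-1}^{1} of each monomial x^k gives [2/(k+1) if k even, 0 if k odd]. Integrating term-by-term (or equivalently evaluating the antiderivative F(x) = 6*x^5/5 + 5*x^4/2 - x^3 - 2*x^2 - 3*x at the endpoints):
  F(1) − F(−1) = -23/10 − (33/10) = -28/5.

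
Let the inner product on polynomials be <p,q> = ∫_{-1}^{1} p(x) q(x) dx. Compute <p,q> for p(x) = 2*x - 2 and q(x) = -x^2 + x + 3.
<p,q> = -28/3

Expand the product: p(x)·q(x) = -2*x^3 + 4*x^2 + 4*x - 6.
∫_{-1}^{1} of each monomial x^k gives [2/(k+1) if k even, 0 if k odd]. Integrating term-by-term (or equivalently evaluating the antiderivative F(x) = -x^4/2 + 4*x^3/3 + 2*x^2 - 6*x at the endpoints):
  F(1) − F(−1) = -19/6 − (37/6) = -28/3.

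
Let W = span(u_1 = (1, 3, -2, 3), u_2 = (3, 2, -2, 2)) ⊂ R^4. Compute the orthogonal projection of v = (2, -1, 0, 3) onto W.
proj_W(v) = (106/61, 45/61, -56/61, 45/61)

Set up U = [u_1 | ... | u_2] ∈ R^(4×2). The projector onto W = col(U) is P = U (U^T U)^(-1) U^T.
Compute U^T U =
  [23, 19]
  [19, 21],
and U^T v = (8, 10).
Solve U^T U · c = U^T v for the coefficients: c = (-11/61, 39/61). The projection is proj_W(v) = U c.
Check: (v - proj_W(v)) · u_1 = 0  (should be 0).
Check: (v - proj_W(v)) · u_2 = 0  (should be 0).
Result: proj_W(v) = (106/61, 45/61, -56/61, 45/61).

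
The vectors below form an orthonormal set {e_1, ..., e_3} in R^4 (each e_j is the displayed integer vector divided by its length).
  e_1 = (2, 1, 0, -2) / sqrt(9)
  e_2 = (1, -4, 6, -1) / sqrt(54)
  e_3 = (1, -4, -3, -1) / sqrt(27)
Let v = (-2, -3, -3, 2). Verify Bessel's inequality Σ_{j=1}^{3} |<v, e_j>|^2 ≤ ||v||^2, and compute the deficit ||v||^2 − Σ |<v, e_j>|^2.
Σ |<v, e_j>|^2 = 26; ||v||^2 = 26; deficit = 0

Write each e_j = u_j / sqrt(<u_j, u_j>) where u_j is the displayed integer vector. Then <v, e_j> = <v, u_j> / sqrt(<u_j, u_j>), so |<v, e_j>|^2 = <v, u_j>^2 / <u_j, u_j>.
Coefficients: <v, e_1> = -11/sqrt(9), <v, e_2> = -10/sqrt(54), <v, e_3> = 17/sqrt(27).
Square and sum: Σ |<v, e_j>|^2 = 26.
Compute ||v||^2 = v·v = 26.
Deficit = 26 − 26 = 0 ≥ 0, confirming Bessel's inequality. (The deficit equals ||v − Σ <v,e_j> e_j||^2, the squared distance from v to span{e_j}.)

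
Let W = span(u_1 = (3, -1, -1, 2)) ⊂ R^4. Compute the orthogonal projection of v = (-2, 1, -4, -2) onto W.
proj_W(v) = (-7/5, 7/15, 7/15, -14/15)

Set up U = [u_1 | ... | u_1] ∈ R^(4×1). The projector onto W = col(U) is P = U (U^T U)^(-1) U^T.
Compute U^T U =
  [15],
and U^T v = (-7).
Solve U^T U · c = U^T v for the coefficients: c = (-7/15). The projection is proj_W(v) = U c.
Check: (v - proj_W(v)) · u_1 = 0  (should be 0).
Result: proj_W(v) = (-7/5, 7/15, 7/15, -14/15).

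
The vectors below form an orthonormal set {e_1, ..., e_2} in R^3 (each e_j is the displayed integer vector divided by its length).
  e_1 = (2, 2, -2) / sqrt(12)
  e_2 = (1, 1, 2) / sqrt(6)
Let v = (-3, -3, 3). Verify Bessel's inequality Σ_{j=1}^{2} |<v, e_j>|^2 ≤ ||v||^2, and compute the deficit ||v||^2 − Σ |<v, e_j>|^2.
Σ |<v, e_j>|^2 = 27; ||v||^2 = 27; deficit = 0

Write each e_j = u_j / sqrt(<u_j, u_j>) where u_j is the displayed integer vector. Then <v, e_j> = <v, u_j> / sqrt(<u_j, u_j>), so |<v, e_j>|^2 = <v, u_j>^2 / <u_j, u_j>.
Coefficients: <v, e_1> = -18/sqrt(12), <v, e_2> = 0/sqrt(6).
Square and sum: Σ |<v, e_j>|^2 = 27.
Compute ||v||^2 = v·v = 27.
Deficit = 27 − 27 = 0 ≥ 0, confirming Bessel's inequality. (The deficit equals ||v − Σ <v,e_j> e_j||^2, the squared distance from v to span{e_j}.)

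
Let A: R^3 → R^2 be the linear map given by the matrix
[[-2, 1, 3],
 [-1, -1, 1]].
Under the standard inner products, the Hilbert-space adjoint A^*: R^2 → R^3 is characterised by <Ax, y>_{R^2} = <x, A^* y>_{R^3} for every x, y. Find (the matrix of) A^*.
A^* = A^T =
[[-2, -1],
 [1, -1],
 [3, 1]]

For real matrices with standard dot products, the defining identity <Ax, y> = <x, A^* y> gives (Ax)^T y = x^T (A^*) y, i.e. x^T A^T y = x^T (A^*) y. Since this holds for all x, y, we must have A^* = A^T. Therefore
A^* =
[[-2, -1],
 [1, -1],
 [3, 1]].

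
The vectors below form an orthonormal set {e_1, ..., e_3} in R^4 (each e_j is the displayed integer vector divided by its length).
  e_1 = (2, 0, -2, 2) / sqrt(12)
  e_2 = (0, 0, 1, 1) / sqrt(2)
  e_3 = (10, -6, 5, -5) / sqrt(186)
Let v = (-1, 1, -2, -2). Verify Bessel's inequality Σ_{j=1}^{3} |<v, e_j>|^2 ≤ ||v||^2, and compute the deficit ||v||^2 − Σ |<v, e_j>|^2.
Σ |<v, e_j>|^2 = 301/31; ||v||^2 = 10; deficit = 9/31

Write each e_j = u_j / sqrt(<u_j, u_j>) where u_j is the displayed integer vector. Then <v, e_j> = <v, u_j> / sqrt(<u_j, u_j>), so |<v, e_j>|^2 = <v, u_j>^2 / <u_j, u_j>.
Coefficients: <v, e_1> = -2/sqrt(12), <v, e_2> = -4/sqrt(2), <v, e_3> = -16/sqrt(186).
Square and sum: Σ |<v, e_j>|^2 = 301/31.
Compute ||v||^2 = v·v = 10.
Deficit = 10 − 301/31 = 9/31 ≥ 0, confirming Bessel's inequality. (The deficit equals ||v − Σ <v,e_j> e_j||^2, the squared distance from v to span{e_j}.)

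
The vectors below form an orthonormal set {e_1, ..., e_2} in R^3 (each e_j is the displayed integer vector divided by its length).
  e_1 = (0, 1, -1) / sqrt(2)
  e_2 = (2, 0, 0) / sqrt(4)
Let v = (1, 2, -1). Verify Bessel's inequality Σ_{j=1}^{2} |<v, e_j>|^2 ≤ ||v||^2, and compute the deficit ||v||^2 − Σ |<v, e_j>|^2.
Σ |<v, e_j>|^2 = 11/2; ||v||^2 = 6; deficit = 1/2

Write each e_j = u_j / sqrt(<u_j, u_j>) where u_j is the displayed integer vector. Then <v, e_j> = <v, u_j> / sqrt(<u_j, u_j>), so |<v, e_j>|^2 = <v, u_j>^2 / <u_j, u_j>.
Coefficients: <v, e_1> = 3/sqrt(2), <v, e_2> = 2/sqrt(4).
Square and sum: Σ |<v, e_j>|^2 = 11/2.
Compute ||v||^2 = v·v = 6.
Deficit = 6 − 11/2 = 1/2 ≥ 0, confirming Bessel's inequality. (The deficit equals ||v − Σ <v,e_j> e_j||^2, the squared distance from v to span{e_j}.)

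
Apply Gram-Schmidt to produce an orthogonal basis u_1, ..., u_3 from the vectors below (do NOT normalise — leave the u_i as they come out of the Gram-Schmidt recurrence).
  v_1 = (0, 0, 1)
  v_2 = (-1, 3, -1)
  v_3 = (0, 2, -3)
Orthogonal basis:
  u_1 = (0, 0, 1)
  u_2 = (-1, 3, 0)
  u_3 = (3/5, 1/5, 0)

Apply the Gram-Schmidt recurrence
  u_1 = v_1
  u_i = v_i − Σ_{j<i} ((v_i · u_j) / (u_j · u_j)) · u_j.

Step by step this gives:
  u_1 = (0, 0, 1)
  u_2 = (-1, 3, 0)
  u_3 = (3/5, 1/5, 0)

Orthogonality check:
  u_2 · u_1 = 0 (should be 0)
  u_3 · u_1 = 0 (should be 0)
  u_3 · u_2 = 0 (should be 0)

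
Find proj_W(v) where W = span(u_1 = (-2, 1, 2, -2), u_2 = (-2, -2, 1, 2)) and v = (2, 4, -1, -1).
proj_W(v) = (30/13, 30/13, -15/13, -30/13)

Set up U = [u_1 | ... | u_2] ∈ R^(4×2). The projector onto W = col(U) is P = U (U^T U)^(-1) U^T.
Compute U^T U =
  [13, 0]
  [0, 13],
and U^T v = (0, -15).
Solve U^T U · c = U^T v for the coefficients: c = (0, -15/13). The projection is proj_W(v) = U c.
Check: (v - proj_W(v)) · u_1 = 0  (should be 0).
Check: (v - proj_W(v)) · u_2 = 0  (should be 0).
Result: proj_W(v) = (30/13, 30/13, -15/13, -30/13).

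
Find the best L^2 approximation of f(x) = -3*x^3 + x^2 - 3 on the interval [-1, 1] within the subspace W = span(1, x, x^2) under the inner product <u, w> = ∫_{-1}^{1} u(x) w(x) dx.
g(x) = x^2 - 9*x/5 - 3

The best approximation g ∈ W is the orthogonal projection of f onto W. Writing g = a_0 + a_1 x + a_2 x^2, the coefficients solve the normal equations G · a = b where
  G_{ij} = <φ_i, φ_j> and b_i = <f, φ_i>, with φ_0 = 1, φ_1 = x, φ_2 = x^2.
G =
  [2, 0, 2/3]
  [0, 2/3, 0]
  [2/3, 0, 2/5],
b = (-16/3, -6/5, -8/5).
Solving gives a_0 = -3, a_1 = -9/5, a_2 = 1, so
  g(x) = x^2 - 9*x/5 - 3.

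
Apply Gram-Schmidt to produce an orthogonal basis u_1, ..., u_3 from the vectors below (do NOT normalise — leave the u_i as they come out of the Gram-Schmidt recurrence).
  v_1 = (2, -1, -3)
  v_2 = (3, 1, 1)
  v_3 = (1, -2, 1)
Orthogonal basis:
  u_1 = (2, -1, -3)
  u_2 = (19/7, 8/7, 10/7)
  u_3 = (29/75, -319/150, 29/30)

Apply the Gram-Schmidt recurrence
  u_1 = v_1
  u_i = v_i − Σ_{j<i} ((v_i · u_j) / (u_j · u_j)) · u_j.

Step by step this gives:
  u_1 = (2, -1, -3)
  u_2 = (19/7, 8/7, 10/7)
  u_3 = (29/75, -319/150, 29/30)

Orthogonality check:
  u_2 · u_1 = 0 (should be 0)
  u_3 · u_1 = 0 (should be 0)
  u_3 · u_2 = 0 (should be 0)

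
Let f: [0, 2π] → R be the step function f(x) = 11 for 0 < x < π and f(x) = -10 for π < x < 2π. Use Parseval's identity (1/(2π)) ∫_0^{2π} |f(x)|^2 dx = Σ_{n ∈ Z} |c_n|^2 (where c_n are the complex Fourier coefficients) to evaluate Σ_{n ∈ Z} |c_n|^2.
Σ |c_n|^2 = 221/2

Parseval equates the L^2 energy of f (normalised by 1/(2π)) with the ℓ^2 sum of its Fourier coefficients: (1/(2π)) ∫_0^{2π} |f|^2 = Σ |c_n|^2.
Compute the left side: (1/(2π)) [∫_0^π 11^2 dx + ∫_π^{2π} (-10)^2 dx] = (1/(2π)) · (121π + 100π) = (121 + 100)/2 = 221/2.
So Σ_{n ∈ Z} |c_n|^2 = 221/2.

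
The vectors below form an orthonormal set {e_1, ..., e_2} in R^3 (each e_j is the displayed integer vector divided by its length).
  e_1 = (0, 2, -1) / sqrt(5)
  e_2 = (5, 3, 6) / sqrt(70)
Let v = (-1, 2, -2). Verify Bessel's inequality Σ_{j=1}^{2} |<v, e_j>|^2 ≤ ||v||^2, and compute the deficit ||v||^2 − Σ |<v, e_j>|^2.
Σ |<v, e_j>|^2 = 125/14; ||v||^2 = 9; deficit = 1/14

Write each e_j = u_j / sqrt(<u_j, u_j>) where u_j is the displayed integer vector. Then <v, e_j> = <v, u_j> / sqrt(<u_j, u_j>), so |<v, e_j>|^2 = <v, u_j>^2 / <u_j, u_j>.
Coefficients: <v, e_1> = 6/sqrt(5), <v, e_2> = -11/sqrt(70).
Square and sum: Σ |<v, e_j>|^2 = 125/14.
Compute ||v||^2 = v·v = 9.
Deficit = 9 − 125/14 = 1/14 ≥ 0, confirming Bessel's inequality. (The deficit equals ||v − Σ <v,e_j> e_j||^2, the squared distance from v to span{e_j}.)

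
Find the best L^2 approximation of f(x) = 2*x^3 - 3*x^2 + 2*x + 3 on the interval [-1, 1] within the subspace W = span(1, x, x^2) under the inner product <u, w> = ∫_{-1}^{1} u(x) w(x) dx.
g(x) = -3*x^2 + 16*x/5 + 3

The best approximation g ∈ W is the orthogonal projection of f onto W. Writing g = a_0 + a_1 x + a_2 x^2, the coefficients solve the normal equations G · a = b where
  G_{ij} = <φ_i, φ_j> and b_i = <f, φ_i>, with φ_0 = 1, φ_1 = x, φ_2 = x^2.
G =
  [2, 0, 2/3]
  [0, 2/3, 0]
  [2/3, 0, 2/5],
b = (4, 32/15, 4/5).
Solving gives a_0 = 3, a_1 = 16/5, a_2 = -3, so
  g(x) = -3*x^2 + 16*x/5 + 3.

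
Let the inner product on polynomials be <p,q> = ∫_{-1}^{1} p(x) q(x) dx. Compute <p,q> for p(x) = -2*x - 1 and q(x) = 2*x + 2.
<p,q> = -20/3

Expand the product: p(x)·q(x) = -4*x^2 - 6*x - 2.
∫_{-1}^{1} of each monomial x^k gives [2/(k+1) if k even, 0 if k odd]. Integrating term-by-term (or equivalently evaluating the antiderivative F(x) = -4*x^3/3 - 3*x^2 - 2*x at the endpoints):
  F(1) − F(−1) = -19/3 − (1/3) = -20/3.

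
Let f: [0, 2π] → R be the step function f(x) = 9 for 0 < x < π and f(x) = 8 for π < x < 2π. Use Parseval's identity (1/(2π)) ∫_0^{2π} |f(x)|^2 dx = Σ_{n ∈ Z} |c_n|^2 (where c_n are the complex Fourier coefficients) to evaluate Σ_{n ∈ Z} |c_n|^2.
Σ |c_n|^2 = 145/2

Parseval equates the L^2 energy of f (normalised by 1/(2π)) with the ℓ^2 sum of its Fourier coefficients: (1/(2π)) ∫_0^{2π} |f|^2 = Σ |c_n|^2.
Compute the left side: (1/(2π)) [∫_0^π 9^2 dx + ∫_π^{2π} 8^2 dx] = (1/(2π)) · (81π + 64π) = (81 + 64)/2 = 145/2.
So Σ_{n ∈ Z} |c_n|^2 = 145/2.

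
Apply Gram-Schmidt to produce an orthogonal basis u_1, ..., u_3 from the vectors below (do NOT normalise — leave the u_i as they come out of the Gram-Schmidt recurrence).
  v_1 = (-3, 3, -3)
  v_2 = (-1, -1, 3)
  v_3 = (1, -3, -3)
Orthogonal basis:
  u_1 = (-3, 3, -3)
  u_2 = (-2, 0, 2)
  u_3 = (-4/3, -8/3, -4/3)

Apply the Gram-Schmidt recurrence
  u_1 = v_1
  u_i = v_i − Σ_{j<i} ((v_i · u_j) / (u_j · u_j)) · u_j.

Step by step this gives:
  u_1 = (-3, 3, -3)
  u_2 = (-2, 0, 2)
  u_3 = (-4/3, -8/3, -4/3)

Orthogonality check:
  u_2 · u_1 = 0 (should be 0)
  u_3 · u_1 = 0 (should be 0)
  u_3 · u_2 = 0 (should be 0)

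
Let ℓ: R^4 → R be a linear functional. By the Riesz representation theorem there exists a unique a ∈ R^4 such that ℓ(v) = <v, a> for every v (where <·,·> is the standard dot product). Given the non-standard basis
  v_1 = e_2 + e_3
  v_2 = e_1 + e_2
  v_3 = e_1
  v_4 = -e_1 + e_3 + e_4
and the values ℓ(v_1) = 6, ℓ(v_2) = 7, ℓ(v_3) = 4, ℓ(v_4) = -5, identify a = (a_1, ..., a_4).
a = (4, 3, 3, -4)

Write a = (a_1, ..., a_4) in the standard basis. For each basis vector v_i, ℓ(v_i) = <v_i, a> is a linear equation in the a_j's. Collect the n equations into a matrix system V a = ℓ, where row i of V is v_i (expressed in the standard basis). Since V is invertible (lower-triangular with 1s on the diagonal, up to permutation), solve by back-substitution:
  V =
[[0, 1, 1, 0],
 [1, 1, 0, 0],
 [1, 0, 0, 0],
 [-1, 0, 1, 1]]
  V a = (6, 7, 4, -5)
Solving gives a = (4, 3, 3, -4).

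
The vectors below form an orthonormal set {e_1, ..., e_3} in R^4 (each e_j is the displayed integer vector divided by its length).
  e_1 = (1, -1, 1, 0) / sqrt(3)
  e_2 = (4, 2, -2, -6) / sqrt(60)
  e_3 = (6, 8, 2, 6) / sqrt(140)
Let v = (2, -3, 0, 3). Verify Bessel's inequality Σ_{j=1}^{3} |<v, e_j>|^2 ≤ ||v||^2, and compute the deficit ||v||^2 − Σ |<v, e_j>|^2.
Σ |<v, e_j>|^2 = 90/7; ||v||^2 = 22; deficit = 64/7

Write each e_j = u_j / sqrt(<u_j, u_j>) where u_j is the displayed integer vector. Then <v, e_j> = <v, u_j> / sqrt(<u_j, u_j>), so |<v, e_j>|^2 = <v, u_j>^2 / <u_j, u_j>.
Coefficients: <v, e_1> = 5/sqrt(3), <v, e_2> = -16/sqrt(60), <v, e_3> = 6/sqrt(140).
Square and sum: Σ |<v, e_j>|^2 = 90/7.
Compute ||v||^2 = v·v = 22.
Deficit = 22 − 90/7 = 64/7 ≥ 0, confirming Bessel's inequality. (The deficit equals ||v − Σ <v,e_j> e_j||^2, the squared distance from v to span{e_j}.)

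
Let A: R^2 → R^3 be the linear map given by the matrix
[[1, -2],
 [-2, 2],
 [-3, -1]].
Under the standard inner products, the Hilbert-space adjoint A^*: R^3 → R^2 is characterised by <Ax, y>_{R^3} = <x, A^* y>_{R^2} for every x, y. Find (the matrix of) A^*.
A^* = A^T =
[[1, -2, -3],
 [-2, 2, -1]]

For real matrices with standard dot products, the defining identity <Ax, y> = <x, A^* y> gives (Ax)^T y = x^T (A^*) y, i.e. x^T A^T y = x^T (A^*) y. Since this holds for all x, y, we must have A^* = A^T. Therefore
A^* =
[[1, -2, -3],
 [-2, 2, -1]].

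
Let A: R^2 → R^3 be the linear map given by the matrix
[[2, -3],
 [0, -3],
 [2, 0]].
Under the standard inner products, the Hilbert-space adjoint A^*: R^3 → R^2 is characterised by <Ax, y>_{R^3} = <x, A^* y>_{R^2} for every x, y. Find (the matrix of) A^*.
A^* = A^T =
[[2, 0, 2],
 [-3, -3, 0]]

For real matrices with standard dot products, the defining identity <Ax, y> = <x, A^* y> gives (Ax)^T y = x^T (A^*) y, i.e. x^T A^T y = x^T (A^*) y. Since this holds for all x, y, we must have A^* = A^T. Therefore
A^* =
[[2, 0, 2],
 [-3, -3, 0]].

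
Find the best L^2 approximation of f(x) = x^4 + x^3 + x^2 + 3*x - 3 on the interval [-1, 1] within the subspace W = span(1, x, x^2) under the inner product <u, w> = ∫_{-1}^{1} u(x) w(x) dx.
g(x) = 13*x^2/7 + 18*x/5 - 108/35

The best approximation g ∈ W is the orthogonal projection of f onto W. Writing g = a_0 + a_1 x + a_2 x^2, the coefficients solve the normal equations G · a = b where
  G_{ij} = <φ_i, φ_j> and b_i = <f, φ_i>, with φ_0 = 1, φ_1 = x, φ_2 = x^2.
G =
  [2, 0, 2/3]
  [0, 2/3, 0]
  [2/3, 0, 2/5],
b = (-74/15, 12/5, -46/35).
Solving gives a_0 = -108/35, a_1 = 18/5, a_2 = 13/7, so
  g(x) = 13*x^2/7 + 18*x/5 - 108/35.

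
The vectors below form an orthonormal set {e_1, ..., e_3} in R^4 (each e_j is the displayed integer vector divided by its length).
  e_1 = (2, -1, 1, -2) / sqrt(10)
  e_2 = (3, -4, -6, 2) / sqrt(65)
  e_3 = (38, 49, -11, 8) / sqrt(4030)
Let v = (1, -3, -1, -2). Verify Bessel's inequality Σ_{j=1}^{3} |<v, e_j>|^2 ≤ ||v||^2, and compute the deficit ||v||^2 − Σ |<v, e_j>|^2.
Σ |<v, e_j>|^2 = 2181/155; ||v||^2 = 15; deficit = 144/155

Write each e_j = u_j / sqrt(<u_j, u_j>) where u_j is the displayed integer vector. Then <v, e_j> = <v, u_j> / sqrt(<u_j, u_j>), so |<v, e_j>|^2 = <v, u_j>^2 / <u_j, u_j>.
Coefficients: <v, e_1> = 8/sqrt(10), <v, e_2> = 17/sqrt(65), <v, e_3> = -114/sqrt(4030).
Square and sum: Σ |<v, e_j>|^2 = 2181/155.
Compute ||v||^2 = v·v = 15.
Deficit = 15 − 2181/155 = 144/155 ≥ 0, confirming Bessel's inequality. (The deficit equals ||v − Σ <v,e_j> e_j||^2, the squared distance from v to span{e_j}.)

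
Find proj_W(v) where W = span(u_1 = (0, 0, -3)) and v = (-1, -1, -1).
proj_W(v) = (0, 0, -1)

Set up U = [u_1 | ... | u_1] ∈ R^(3×1). The projector onto W = col(U) is P = U (U^T U)^(-1) U^T.
Compute U^T U =
  [9],
and U^T v = (3).
Solve U^T U · c = U^T v for the coefficients: c = (1/3). The projection is proj_W(v) = U c.
Check: (v - proj_W(v)) · u_1 = 0  (should be 0).
Result: proj_W(v) = (0, 0, -1).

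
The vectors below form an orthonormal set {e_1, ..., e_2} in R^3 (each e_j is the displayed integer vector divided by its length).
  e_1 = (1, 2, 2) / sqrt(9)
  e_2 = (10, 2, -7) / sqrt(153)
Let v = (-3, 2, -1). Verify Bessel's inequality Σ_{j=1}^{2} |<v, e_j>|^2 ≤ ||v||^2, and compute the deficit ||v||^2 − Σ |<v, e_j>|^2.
Σ |<v, e_j>|^2 = 42/17; ||v||^2 = 14; deficit = 196/17

Write each e_j = u_j / sqrt(<u_j, u_j>) where u_j is the displayed integer vector. Then <v, e_j> = <v, u_j> / sqrt(<u_j, u_j>), so |<v, e_j>|^2 = <v, u_j>^2 / <u_j, u_j>.
Coefficients: <v, e_1> = -1/sqrt(9), <v, e_2> = -19/sqrt(153).
Square and sum: Σ |<v, e_j>|^2 = 42/17.
Compute ||v||^2 = v·v = 14.
Deficit = 14 − 42/17 = 196/17 ≥ 0, confirming Bessel's inequality. (The deficit equals ||v − Σ <v,e_j> e_j||^2, the squared distance from v to span{e_j}.)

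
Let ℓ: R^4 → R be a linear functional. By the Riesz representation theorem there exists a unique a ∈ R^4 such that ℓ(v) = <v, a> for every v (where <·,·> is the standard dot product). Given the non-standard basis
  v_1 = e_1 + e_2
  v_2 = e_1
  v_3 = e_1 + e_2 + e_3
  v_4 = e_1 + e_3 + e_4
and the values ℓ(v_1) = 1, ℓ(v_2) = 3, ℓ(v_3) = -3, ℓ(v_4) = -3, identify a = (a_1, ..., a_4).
a = (3, -2, -4, -2)

Write a = (a_1, ..., a_4) in the standard basis. For each basis vector v_i, ℓ(v_i) = <v_i, a> is a linear equation in the a_j's. Collect the n equations into a matrix system V a = ℓ, where row i of V is v_i (expressed in the standard basis). Since V is invertible (lower-triangular with 1s on the diagonal, up to permutation), solve by back-substitution:
  V =
[[1, 1, 0, 0],
 [1, 0, 0, 0],
 [1, 1, 1, 0],
 [1, 0, 1, 1]]
  V a = (1, 3, -3, -3)
Solving gives a = (3, -2, -4, -2).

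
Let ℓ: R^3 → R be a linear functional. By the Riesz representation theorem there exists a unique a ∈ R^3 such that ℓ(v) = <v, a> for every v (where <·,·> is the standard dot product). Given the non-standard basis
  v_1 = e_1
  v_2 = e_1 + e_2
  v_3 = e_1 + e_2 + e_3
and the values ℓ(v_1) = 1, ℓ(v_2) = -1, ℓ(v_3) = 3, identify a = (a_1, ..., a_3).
a = (1, -2, 4)

Write a = (a_1, ..., a_3) in the standard basis. For each basis vector v_i, ℓ(v_i) = <v_i, a> is a linear equation in the a_j's. Collect the n equations into a matrix system V a = ℓ, where row i of V is v_i (expressed in the standard basis). Since V is invertible (lower-triangular with 1s on the diagonal, up to permutation), solve by back-substitution:
  V =
[[1, 0, 0],
 [1, 1, 0],
 [1, 1, 1]]
  V a = (1, -1, 3)
Solving gives a = (1, -2, 4).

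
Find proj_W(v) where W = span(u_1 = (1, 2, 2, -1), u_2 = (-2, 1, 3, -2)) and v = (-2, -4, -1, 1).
proj_W(v) = (-151/58, -167/58, -113/58, 43/58)

Set up U = [u_1 | ... | u_2] ∈ R^(4×2). The projector onto W = col(U) is P = U (U^T U)^(-1) U^T.
Compute U^T U =
  [10, 8]
  [8, 18],
and U^T v = (-13, -5).
Solve U^T U · c = U^T v for the coefficients: c = (-97/58, 27/58). The projection is proj_W(v) = U c.
Check: (v - proj_W(v)) · u_1 = 0  (should be 0).
Check: (v - proj_W(v)) · u_2 = 0  (should be 0).
Result: proj_W(v) = (-151/58, -167/58, -113/58, 43/58).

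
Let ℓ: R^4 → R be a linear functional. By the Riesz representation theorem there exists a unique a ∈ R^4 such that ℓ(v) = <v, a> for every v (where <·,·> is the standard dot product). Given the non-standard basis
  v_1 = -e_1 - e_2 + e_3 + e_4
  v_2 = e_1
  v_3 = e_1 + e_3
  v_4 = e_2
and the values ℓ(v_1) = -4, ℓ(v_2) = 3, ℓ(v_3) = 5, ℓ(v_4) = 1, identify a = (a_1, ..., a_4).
a = (3, 1, 2, -2)

Write a = (a_1, ..., a_4) in the standard basis. For each basis vector v_i, ℓ(v_i) = <v_i, a> is a linear equation in the a_j's. Collect the n equations into a matrix system V a = ℓ, where row i of V is v_i (expressed in the standard basis). Since V is invertible (lower-triangular with 1s on the diagonal, up to permutation), solve by back-substitution:
  V =
[[-1, -1, 1, 1],
 [1, 0, 0, 0],
 [1, 0, 1, 0],
 [0, 1, 0, 0]]
  V a = (-4, 3, 5, 1)
Solving gives a = (3, 1, 2, -2).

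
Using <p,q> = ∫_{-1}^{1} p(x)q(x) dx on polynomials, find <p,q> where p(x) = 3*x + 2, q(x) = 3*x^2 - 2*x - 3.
<p,q> = -12

Expand the product: p(x)·q(x) = 9*x^3 - 13*x - 6.
∫_{-1}^{1} of each monomial x^k gives [2/(k+1) if k even, 0 if k odd]. Integrating term-by-term (or equivalently evaluating the antiderivative F(x) = 9*x^4/4 - 13*x^2/2 - 6*x at the endpoints):
  F(1) − F(−1) = -41/4 − (7/4) = -12.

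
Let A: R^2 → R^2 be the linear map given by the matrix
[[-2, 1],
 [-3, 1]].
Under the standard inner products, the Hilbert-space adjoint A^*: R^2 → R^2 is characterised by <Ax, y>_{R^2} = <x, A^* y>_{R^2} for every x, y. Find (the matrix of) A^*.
A^* = A^T =
[[-2, -3],
 [1, 1]]

For real matrices with standard dot products, the defining identity <Ax, y> = <x, A^* y> gives (Ax)^T y = x^T (A^*) y, i.e. x^T A^T y = x^T (A^*) y. Since this holds for all x, y, we must have A^* = A^T. Therefore
A^* =
[[-2, -3],
 [1, 1]].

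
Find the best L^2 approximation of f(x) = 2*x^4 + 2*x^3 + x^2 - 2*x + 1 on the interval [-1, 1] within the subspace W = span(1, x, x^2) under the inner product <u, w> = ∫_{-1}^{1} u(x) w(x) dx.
g(x) = 19*x^2/7 - 4*x/5 + 29/35

The best approximation g ∈ W is the orthogonal projection of f onto W. Writing g = a_0 + a_1 x + a_2 x^2, the coefficients solve the normal equations G · a = b where
  G_{ij} = <φ_i, φ_j> and b_i = <f, φ_i>, with φ_0 = 1, φ_1 = x, φ_2 = x^2.
G =
  [2, 0, 2/3]
  [0, 2/3, 0]
  [2/3, 0, 2/5],
b = (52/15, -8/15, 172/105).
Solving gives a_0 = 29/35, a_1 = -4/5, a_2 = 19/7, so
  g(x) = 19*x^2/7 - 4*x/5 + 29/35.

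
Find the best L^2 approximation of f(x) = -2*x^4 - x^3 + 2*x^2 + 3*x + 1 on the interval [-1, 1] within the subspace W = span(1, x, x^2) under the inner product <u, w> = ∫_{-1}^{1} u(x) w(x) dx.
g(x) = 2*x^2/7 + 12*x/5 + 41/35

The best approximation g ∈ W is the orthogonal projection of f onto W. Writing g = a_0 + a_1 x + a_2 x^2, the coefficients solve the normal equations G · a = b where
  G_{ij} = <φ_i, φ_j> and b_i = <f, φ_i>, with φ_0 = 1, φ_1 = x, φ_2 = x^2.
G =
  [2, 0, 2/3]
  [0, 2/3, 0]
  [2/3, 0, 2/5],
b = (38/15, 8/5, 94/105).
Solving gives a_0 = 41/35, a_1 = 12/5, a_2 = 2/7, so
  g(x) = 2*x^2/7 + 12*x/5 + 41/35.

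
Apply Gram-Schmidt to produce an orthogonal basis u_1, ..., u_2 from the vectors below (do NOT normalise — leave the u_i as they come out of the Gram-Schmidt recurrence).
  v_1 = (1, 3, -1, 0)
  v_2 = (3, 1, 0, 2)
Orthogonal basis:
  u_1 = (1, 3, -1, 0)
  u_2 = (27/11, -7/11, 6/11, 2)

Apply the Gram-Schmidt recurrence
  u_1 = v_1
  u_i = v_i − Σ_{j<i} ((v_i · u_j) / (u_j · u_j)) · u_j.

Step by step this gives:
  u_1 = (1, 3, -1, 0)
  u_2 = (27/11, -7/11, 6/11, 2)

Orthogonality check:
  u_2 · u_1 = 0 (should be 0)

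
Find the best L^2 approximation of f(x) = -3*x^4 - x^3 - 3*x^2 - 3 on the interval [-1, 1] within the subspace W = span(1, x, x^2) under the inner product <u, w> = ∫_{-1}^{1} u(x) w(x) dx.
g(x) = -39*x^2/7 - 3*x/5 - 96/35

The best approximation g ∈ W is the orthogonal projection of f onto W. Writing g = a_0 + a_1 x + a_2 x^2, the coefficients solve the normal equations G · a = b where
  G_{ij} = <φ_i, φ_j> and b_i = <f, φ_i>, with φ_0 = 1, φ_1 = x, φ_2 = x^2.
G =
  [2, 0, 2/3]
  [0, 2/3, 0]
  [2/3, 0, 2/5],
b = (-46/5, -2/5, -142/35).
Solving gives a_0 = -96/35, a_1 = -3/5, a_2 = -39/7, so
  g(x) = -39*x^2/7 - 3*x/5 - 96/35.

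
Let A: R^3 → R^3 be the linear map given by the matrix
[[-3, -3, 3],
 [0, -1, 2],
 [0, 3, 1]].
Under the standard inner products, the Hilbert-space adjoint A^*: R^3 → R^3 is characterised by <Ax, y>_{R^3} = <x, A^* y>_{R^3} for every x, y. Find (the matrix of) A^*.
A^* = A^T =
[[-3, 0, 0],
 [-3, -1, 3],
 [3, 2, 1]]

For real matrices with standard dot products, the defining identity <Ax, y> = <x, A^* y> gives (Ax)^T y = x^T (A^*) y, i.e. x^T A^T y = x^T (A^*) y. Since this holds for all x, y, we must have A^* = A^T. Therefore
A^* =
[[-3, 0, 0],
 [-3, -1, 3],
 [3, 2, 1]].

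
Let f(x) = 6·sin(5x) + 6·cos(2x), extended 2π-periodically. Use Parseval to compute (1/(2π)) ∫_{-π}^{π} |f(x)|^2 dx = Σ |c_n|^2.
Σ |c_n|^2 = 36

Expand |f|^2 and use orthogonality of {sin(nx), cos(mx)} on [-π, π]:
  ∫_{-π}^{π} sin(nx)^2 dx = π, ∫ cos(mx)^2 dx = π, and cross terms integrate to 0.
So ∫_{-π}^{π} f(x)^2 dx = 6^2 · π + 6^2 · π = (36 + 36)π.
Divide by 2π: (36 + 36)/2 = 36.
By Parseval, this equals Σ |c_n|^2.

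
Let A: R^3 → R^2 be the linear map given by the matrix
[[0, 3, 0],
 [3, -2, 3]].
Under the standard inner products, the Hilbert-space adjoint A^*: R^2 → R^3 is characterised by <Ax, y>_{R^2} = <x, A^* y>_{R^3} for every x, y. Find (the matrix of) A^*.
A^* = A^T =
[[0, 3],
 [3, -2],
 [0, 3]]

For real matrices with standard dot products, the defining identity <Ax, y> = <x, A^* y> gives (Ax)^T y = x^T (A^*) y, i.e. x^T A^T y = x^T (A^*) y. Since this holds for all x, y, we must have A^* = A^T. Therefore
A^* =
[[0, 3],
 [3, -2],
 [0, 3]].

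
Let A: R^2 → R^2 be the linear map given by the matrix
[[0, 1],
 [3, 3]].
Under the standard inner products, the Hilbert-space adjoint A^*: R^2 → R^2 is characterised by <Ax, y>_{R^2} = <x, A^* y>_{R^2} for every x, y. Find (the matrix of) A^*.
A^* = A^T =
[[0, 3],
 [1, 3]]

For real matrices with standard dot products, the defining identity <Ax, y> = <x, A^* y> gives (Ax)^T y = x^T (A^*) y, i.e. x^T A^T y = x^T (A^*) y. Since this holds for all x, y, we must have A^* = A^T. Therefore
A^* =
[[0, 3],
 [1, 3]].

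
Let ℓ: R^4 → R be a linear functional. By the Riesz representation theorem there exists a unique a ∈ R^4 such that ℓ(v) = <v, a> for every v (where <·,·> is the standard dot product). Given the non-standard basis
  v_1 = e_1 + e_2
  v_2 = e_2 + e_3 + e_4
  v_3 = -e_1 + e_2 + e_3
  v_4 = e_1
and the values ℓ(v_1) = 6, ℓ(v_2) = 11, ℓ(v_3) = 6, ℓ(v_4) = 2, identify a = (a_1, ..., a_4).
a = (2, 4, 4, 3)

Write a = (a_1, ..., a_4) in the standard basis. For each basis vector v_i, ℓ(v_i) = <v_i, a> is a linear equation in the a_j's. Collect the n equations into a matrix system V a = ℓ, where row i of V is v_i (expressed in the standard basis). Since V is invertible (lower-triangular with 1s on the diagonal, up to permutation), solve by back-substitution:
  V =
[[1, 1, 0, 0],
 [0, 1, 1, 1],
 [-1, 1, 1, 0],
 [1, 0, 0, 0]]
  V a = (6, 11, 6, 2)
Solving gives a = (2, 4, 4, 3).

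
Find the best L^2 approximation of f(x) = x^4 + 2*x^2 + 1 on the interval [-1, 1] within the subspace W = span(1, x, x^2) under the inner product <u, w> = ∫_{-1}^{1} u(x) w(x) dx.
g(x) = 20*x^2/7 + 32/35

The best approximation g ∈ W is the orthogonal projection of f onto W. Writing g = a_0 + a_1 x + a_2 x^2, the coefficients solve the normal equations G · a = b where
  G_{ij} = <φ_i, φ_j> and b_i = <f, φ_i>, with φ_0 = 1, φ_1 = x, φ_2 = x^2.
G =
  [2, 0, 2/3]
  [0, 2/3, 0]
  [2/3, 0, 2/5],
b = (56/15, 0, 184/105).
Solving gives a_0 = 32/35, a_1 = 0, a_2 = 20/7, so
  g(x) = 20*x^2/7 + 32/35.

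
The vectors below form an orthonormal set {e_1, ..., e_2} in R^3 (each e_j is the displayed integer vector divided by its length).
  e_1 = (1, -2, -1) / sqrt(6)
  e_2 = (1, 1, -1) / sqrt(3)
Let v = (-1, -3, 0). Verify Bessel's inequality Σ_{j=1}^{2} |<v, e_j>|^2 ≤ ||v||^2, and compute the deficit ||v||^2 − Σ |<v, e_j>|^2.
Σ |<v, e_j>|^2 = 19/2; ||v||^2 = 10; deficit = 1/2

Write each e_j = u_j / sqrt(<u_j, u_j>) where u_j is the displayed integer vector. Then <v, e_j> = <v, u_j> / sqrt(<u_j, u_j>), so |<v, e_j>|^2 = <v, u_j>^2 / <u_j, u_j>.
Coefficients: <v, e_1> = 5/sqrt(6), <v, e_2> = -4/sqrt(3).
Square and sum: Σ |<v, e_j>|^2 = 19/2.
Compute ||v||^2 = v·v = 10.
Deficit = 10 − 19/2 = 1/2 ≥ 0, confirming Bessel's inequality. (The deficit equals ||v − Σ <v,e_j> e_j||^2, the squared distance from v to span{e_j}.)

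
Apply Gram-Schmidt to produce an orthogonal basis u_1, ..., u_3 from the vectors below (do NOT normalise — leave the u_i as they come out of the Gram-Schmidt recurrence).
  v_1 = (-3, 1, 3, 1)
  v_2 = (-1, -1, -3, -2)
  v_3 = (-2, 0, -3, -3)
Orthogonal basis:
  u_1 = (-3, 1, 3, 1)
  u_2 = (-47/20, -11/20, -33/20, -31/20)
  u_3 = (37/219, 223/219, 4/73, -148/219)

Apply the Gram-Schmidt recurrence
  u_1 = v_1
  u_i = v_i − Σ_{j<i} ((v_i · u_j) / (u_j · u_j)) · u_j.

Step by step this gives:
  u_1 = (-3, 1, 3, 1)
  u_2 = (-47/20, -11/20, -33/20, -31/20)
  u_3 = (37/219, 223/219, 4/73, -148/219)

Orthogonality check:
  u_2 · u_1 = 0 (should be 0)
  u_3 · u_1 = 0 (should be 0)
  u_3 · u_2 = 0 (should be 0)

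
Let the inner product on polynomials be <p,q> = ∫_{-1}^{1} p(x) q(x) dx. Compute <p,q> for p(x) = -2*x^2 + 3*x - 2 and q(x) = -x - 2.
<p,q> = 26/3

Expand the product: p(x)·q(x) = 2*x^3 + x^2 - 4*x + 4.
∫_{-1}^{1} of each monomial x^k gives [2/(k+1) if k even, 0 if k odd]. Integrating term-by-term (or equivalently evaluating the antiderivative F(x) = x^4/2 + x^3/3 - 2*x^2 + 4*x at the endpoints):
  F(1) − F(−1) = 17/6 − (-35/6) = 26/3.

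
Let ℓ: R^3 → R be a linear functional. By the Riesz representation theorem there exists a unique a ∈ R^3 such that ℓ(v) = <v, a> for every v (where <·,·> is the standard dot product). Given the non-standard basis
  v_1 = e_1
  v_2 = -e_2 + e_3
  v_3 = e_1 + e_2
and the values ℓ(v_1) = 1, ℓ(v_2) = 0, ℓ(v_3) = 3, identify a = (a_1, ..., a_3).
a = (1, 2, 2)

Write a = (a_1, ..., a_3) in the standard basis. For each basis vector v_i, ℓ(v_i) = <v_i, a> is a linear equation in the a_j's. Collect the n equations into a matrix system V a = ℓ, where row i of V is v_i (expressed in the standard basis). Since V is invertible (lower-triangular with 1s on the diagonal, up to permutation), solve by back-substitution:
  V =
[[1, 0, 0],
 [0, -1, 1],
 [1, 1, 0]]
  V a = (1, 0, 3)
Solving gives a = (1, 2, 2).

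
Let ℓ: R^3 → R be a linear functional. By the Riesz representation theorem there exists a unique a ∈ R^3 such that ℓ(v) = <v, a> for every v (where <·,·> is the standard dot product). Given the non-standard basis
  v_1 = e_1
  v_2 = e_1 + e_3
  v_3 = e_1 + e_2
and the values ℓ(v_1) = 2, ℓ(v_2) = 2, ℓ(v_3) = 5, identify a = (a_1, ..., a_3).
a = (2, 3, 0)

Write a = (a_1, ..., a_3) in the standard basis. For each basis vector v_i, ℓ(v_i) = <v_i, a> is a linear equation in the a_j's. Collect the n equations into a matrix system V a = ℓ, where row i of V is v_i (expressed in the standard basis). Since V is invertible (lower-triangular with 1s on the diagonal, up to permutation), solve by back-substitution:
  V =
[[1, 0, 0],
 [1, 0, 1],
 [1, 1, 0]]
  V a = (2, 2, 5)
Solving gives a = (2, 3, 0).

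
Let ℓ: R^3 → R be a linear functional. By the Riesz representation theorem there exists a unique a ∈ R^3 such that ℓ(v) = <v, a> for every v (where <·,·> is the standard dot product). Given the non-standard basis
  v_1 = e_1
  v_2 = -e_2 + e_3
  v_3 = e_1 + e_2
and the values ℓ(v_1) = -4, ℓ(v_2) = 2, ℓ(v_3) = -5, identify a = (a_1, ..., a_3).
a = (-4, -1, 1)

Write a = (a_1, ..., a_3) in the standard basis. For each basis vector v_i, ℓ(v_i) = <v_i, a> is a linear equation in the a_j's. Collect the n equations into a matrix system V a = ℓ, where row i of V is v_i (expressed in the standard basis). Since V is invertible (lower-triangular with 1s on the diagonal, up to permutation), solve by back-substitution:
  V =
[[1, 0, 0],
 [0, -1, 1],
 [1, 1, 0]]
  V a = (-4, 2, -5)
Solving gives a = (-4, -1, 1).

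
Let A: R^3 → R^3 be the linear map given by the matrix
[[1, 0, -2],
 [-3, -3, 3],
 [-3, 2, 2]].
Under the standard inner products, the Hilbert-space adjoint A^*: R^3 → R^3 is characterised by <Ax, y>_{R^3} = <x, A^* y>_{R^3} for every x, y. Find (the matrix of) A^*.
A^* = A^T =
[[1, -3, -3],
 [0, -3, 2],
 [-2, 3, 2]]

For real matrices with standard dot products, the defining identity <Ax, y> = <x, A^* y> gives (Ax)^T y = x^T (A^*) y, i.e. x^T A^T y = x^T (A^*) y. Since this holds for all x, y, we must have A^* = A^T. Therefore
A^* =
[[1, -3, -3],
 [0, -3, 2],
 [-2, 3, 2]].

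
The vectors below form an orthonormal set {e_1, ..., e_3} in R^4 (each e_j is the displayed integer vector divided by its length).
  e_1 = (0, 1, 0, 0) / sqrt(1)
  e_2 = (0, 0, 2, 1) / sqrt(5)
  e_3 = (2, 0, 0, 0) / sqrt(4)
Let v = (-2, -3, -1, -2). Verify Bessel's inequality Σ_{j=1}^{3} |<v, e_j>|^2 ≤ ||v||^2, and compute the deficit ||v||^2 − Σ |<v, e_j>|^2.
Σ |<v, e_j>|^2 = 81/5; ||v||^2 = 18; deficit = 9/5

Write each e_j = u_j / sqrt(<u_j, u_j>) where u_j is the displayed integer vector. Then <v, e_j> = <v, u_j> / sqrt(<u_j, u_j>), so |<v, e_j>|^2 = <v, u_j>^2 / <u_j, u_j>.
Coefficients: <v, e_1> = -3/sqrt(1), <v, e_2> = -4/sqrt(5), <v, e_3> = -4/sqrt(4).
Square and sum: Σ |<v, e_j>|^2 = 81/5.
Compute ||v||^2 = v·v = 18.
Deficit = 18 − 81/5 = 9/5 ≥ 0, confirming Bessel's inequality. (The deficit equals ||v − Σ <v,e_j> e_j||^2, the squared distance from v to span{e_j}.)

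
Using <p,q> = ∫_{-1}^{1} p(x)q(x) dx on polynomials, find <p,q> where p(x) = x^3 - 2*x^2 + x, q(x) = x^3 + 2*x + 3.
<p,q> = -124/105

Expand the product: p(x)·q(x) = x^6 - 2*x^5 + 3*x^4 - x^3 - 4*x^2 + 3*x.
∫_{-1}^{1} of each monomial x^k gives [2/(k+1) if k even, 0 if k odd]. Integrating term-by-term (or equivalently evaluating the antiderivative F(x) = x^7/7 - x^6/3 + 3*x^5/5 - x^4/4 - 4*x^3/3 + 3*x^2/2 at the endpoints):
  F(1) − F(−1) = 137/420 − (211/140) = -124/105.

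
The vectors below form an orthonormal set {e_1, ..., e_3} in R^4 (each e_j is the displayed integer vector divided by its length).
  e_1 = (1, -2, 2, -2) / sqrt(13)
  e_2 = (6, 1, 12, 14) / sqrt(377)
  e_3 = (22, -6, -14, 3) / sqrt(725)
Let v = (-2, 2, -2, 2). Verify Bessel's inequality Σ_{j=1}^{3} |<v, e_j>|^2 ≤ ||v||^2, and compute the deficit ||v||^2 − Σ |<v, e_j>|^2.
Σ |<v, e_j>|^2 = 396/25; ||v||^2 = 16; deficit = 4/25

Write each e_j = u_j / sqrt(<u_j, u_j>) where u_j is the displayed integer vector. Then <v, e_j> = <v, u_j> / sqrt(<u_j, u_j>), so |<v, e_j>|^2 = <v, u_j>^2 / <u_j, u_j>.
Coefficients: <v, e_1> = -14/sqrt(13), <v, e_2> = -6/sqrt(377), <v, e_3> = -22/sqrt(725).
Square and sum: Σ |<v, e_j>|^2 = 396/25.
Compute ||v||^2 = v·v = 16.
Deficit = 16 − 396/25 = 4/25 ≥ 0, confirming Bessel's inequality. (The deficit equals ||v − Σ <v,e_j> e_j||^2, the squared distance from v to span{e_j}.)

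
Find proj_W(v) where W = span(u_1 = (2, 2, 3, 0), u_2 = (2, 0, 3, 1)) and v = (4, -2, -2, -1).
proj_W(v) = (4/69, -82/69, 2/23, 43/69)

Set up U = [u_1 | ... | u_2] ∈ R^(4×2). The projector onto W = col(U) is P = U (U^T U)^(-1) U^T.
Compute U^T U =
  [17, 13]
  [13, 14],
and U^T v = (-2, 1).
Solve U^T U · c = U^T v for the coefficients: c = (-41/69, 43/69). The projection is proj_W(v) = U c.
Check: (v - proj_W(v)) · u_1 = 0  (should be 0).
Check: (v - proj_W(v)) · u_2 = 0  (should be 0).
Result: proj_W(v) = (4/69, -82/69, 2/23, 43/69).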